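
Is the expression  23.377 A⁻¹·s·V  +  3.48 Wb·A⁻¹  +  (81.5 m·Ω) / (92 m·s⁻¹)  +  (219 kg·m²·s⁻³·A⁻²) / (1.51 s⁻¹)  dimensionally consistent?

Yes

In SI base units:
  23.377 A⁻¹·s·V:  V·s·A⁻¹ = J·C⁻¹·s·A⁻¹ = kg·m²·s⁻²·A⁻²
  3.48 Wb·A⁻¹:  Wb·A⁻¹ = V·s·A⁻¹ = kg·m²·s⁻²·A⁻²
  (81.5 m·Ω) / (92 m·s⁻¹):  [kg·m³·s⁻³·A⁻²] / [m·s⁻¹] = kg·m²·s⁻²·A⁻²
  (219 kg·m²·s⁻³·A⁻²) / (1.51 s⁻¹):  [kg·m²·s⁻³·A⁻²] / [s⁻¹] = kg·m²·s⁻²·A⁻²
Every term reduces to kg·m²·s⁻²·A⁻².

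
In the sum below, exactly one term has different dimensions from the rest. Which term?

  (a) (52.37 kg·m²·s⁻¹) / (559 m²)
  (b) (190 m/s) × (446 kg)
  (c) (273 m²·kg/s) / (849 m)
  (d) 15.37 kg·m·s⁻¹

(a)

Work out the base dimensions of each:
  (a) [kg·m²·s⁻¹] / [m²] = kg·s⁻¹
  (b) [m·s⁻¹] · [kg] = kg·m·s⁻¹
  (c) [kg·m²·s⁻¹] / [m] = kg·m·s⁻¹
  (d) kg·m·s⁻¹
All reduce to kg·m·s⁻¹ except (a), which is kg·s⁻¹.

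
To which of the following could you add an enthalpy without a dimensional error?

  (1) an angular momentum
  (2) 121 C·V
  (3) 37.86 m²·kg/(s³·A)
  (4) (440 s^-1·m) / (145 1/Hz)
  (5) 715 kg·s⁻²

Reference: [enthalpy] = kg·m²·s⁻².
Each option:
  (1) [angular momentum] = kg·m²·s⁻¹
  (2) C·V = s·A·J·C⁻¹ = kg·m²·s⁻²  ← same
  (3) kg·m²·s⁻³·A⁻¹
  (4) [m·s⁻¹] / [s] = m·s⁻²
  (5) kg·s⁻²
Only (2) matches kg·m²·s⁻².

(2)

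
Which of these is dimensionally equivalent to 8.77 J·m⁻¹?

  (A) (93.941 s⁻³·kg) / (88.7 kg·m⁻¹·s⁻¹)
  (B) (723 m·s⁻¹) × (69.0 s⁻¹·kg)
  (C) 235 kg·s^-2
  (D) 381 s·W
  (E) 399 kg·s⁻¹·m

Reference: J·m⁻¹ = N·m·m⁻¹ = kg·m·s⁻².
Each option:
  (A) [kg·s⁻³] / [kg·m⁻¹·s⁻¹] = m·s⁻²
  (B) [m·s⁻¹] · [kg·s⁻¹] = kg·m·s⁻²  ← same
  (C) kg·s⁻²
  (D) W·s = J·s⁻¹·s = kg·m²·s⁻²
  (E) kg·m·s⁻¹
Only (B) matches kg·m·s⁻².

(B)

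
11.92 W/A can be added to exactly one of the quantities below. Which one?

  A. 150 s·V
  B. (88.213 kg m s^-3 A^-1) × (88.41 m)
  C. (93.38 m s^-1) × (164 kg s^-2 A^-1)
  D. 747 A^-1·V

B.

Reference: W·A⁻¹ = J·s⁻¹·A⁻¹ = kg·m²·s⁻³·A⁻¹.
Each option:
  A. V·s = J·C⁻¹·s = kg·m²·s⁻²·A⁻¹
  B. [kg·m·s⁻³·A⁻¹] · [m] = kg·m²·s⁻³·A⁻¹  ← same
  C. [m·s⁻¹] · [kg·s⁻²·A⁻¹] = kg·m·s⁻³·A⁻¹
  D. V·A⁻¹ = J·C⁻¹·A⁻¹ = kg·m²·s⁻³·A⁻²
Only B. matches kg·m²·s⁻³·A⁻¹.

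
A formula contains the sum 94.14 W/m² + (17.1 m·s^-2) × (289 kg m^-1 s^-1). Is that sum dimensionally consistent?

Expand each in SI base units:
  94.14 W/m²:  W·m⁻² = J·s⁻¹·m⁻² = kg·s⁻³
  (17.1 m·s^-2) × (289 kg m^-1 s^-1):  [m·s⁻²] · [kg·m⁻¹·s⁻¹] = kg·s⁻³
Both are kg·s⁻³, so they have the same dimensions and can be added.

Yes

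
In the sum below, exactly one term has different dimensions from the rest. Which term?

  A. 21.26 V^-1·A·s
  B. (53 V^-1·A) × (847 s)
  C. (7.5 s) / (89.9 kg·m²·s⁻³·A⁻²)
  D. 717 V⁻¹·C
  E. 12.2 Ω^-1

Reduce each to base SI dimensions:
  A. A·s·V⁻¹ = A·s·(J·C⁻¹)⁻¹ = kg⁻¹·m⁻²·s⁴·A²
  B. [kg⁻¹·m⁻²·s³·A²] · [s] = kg⁻¹·m⁻²·s⁴·A²
  C. [s] / [kg·m²·s⁻³·A⁻²] = kg⁻¹·m⁻²·s⁴·A²
  D. C·V⁻¹ = s·A·(J·C⁻¹)⁻¹ = kg⁻¹·m⁻²·s⁴·A²
  E. Ω⁻¹ = (V·A⁻¹)⁻¹ = kg⁻¹·m⁻²·s³·A²
All reduce to kg⁻¹·m⁻²·s⁴·A² except E., which is kg⁻¹·m⁻²·s³·A².

E.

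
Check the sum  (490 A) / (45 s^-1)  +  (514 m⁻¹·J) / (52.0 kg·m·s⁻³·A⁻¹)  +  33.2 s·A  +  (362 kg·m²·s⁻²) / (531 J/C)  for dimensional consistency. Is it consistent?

Yes

Reduce each to base SI dimensions:
  (490 A) / (45 s^-1):  [A] / [s⁻¹] = s·A
  (514 m⁻¹·J) / (52.0 kg·m·s⁻³·A⁻¹):  [kg·m·s⁻²] / [kg·m·s⁻³·A⁻¹] = s·A
  33.2 s·A:  A·s = s·A
  (362 kg·m²·s⁻²) / (531 J/C):  [kg·m²·s⁻²] / [kg·m²·s⁻³·A⁻¹] = s·A
Every term reduces to s·A.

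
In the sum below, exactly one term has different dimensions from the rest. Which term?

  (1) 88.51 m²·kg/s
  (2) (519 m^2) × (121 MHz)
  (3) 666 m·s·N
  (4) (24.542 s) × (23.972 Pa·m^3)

(2)

Expand each in SI base units:
  (1) kg·m²·s⁻¹
  (2) [m²] · [s⁻¹] = m²·s⁻¹
  (3) N·m·s = kg·m·s⁻²·m·s = kg·m²·s⁻¹
  (4) [s] · [kg·m²·s⁻²] = kg·m²·s⁻¹
All reduce to kg·m²·s⁻¹ except (2), which is m²·s⁻¹.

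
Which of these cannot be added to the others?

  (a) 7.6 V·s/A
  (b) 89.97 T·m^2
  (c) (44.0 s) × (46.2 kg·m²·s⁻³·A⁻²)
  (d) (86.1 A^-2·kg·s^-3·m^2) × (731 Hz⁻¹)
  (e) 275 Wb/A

(b)

Reduce each to base SI dimensions:
  (a) V·s·A⁻¹ = J·C⁻¹·s·A⁻¹ = kg·m²·s⁻²·A⁻²
  (b) T·m² = Wb·m⁻²·m² = kg·m²·s⁻²·A⁻¹
  (c) [s] · [kg·m²·s⁻³·A⁻²] = kg·m²·s⁻²·A⁻²
  (d) [kg·m²·s⁻³·A⁻²] · [s] = kg·m²·s⁻²·A⁻²
  (e) Wb·A⁻¹ = V·s·A⁻¹ = kg·m²·s⁻²·A⁻²
All reduce to kg·m²·s⁻²·A⁻² except (b), which is kg·m²·s⁻²·A⁻¹.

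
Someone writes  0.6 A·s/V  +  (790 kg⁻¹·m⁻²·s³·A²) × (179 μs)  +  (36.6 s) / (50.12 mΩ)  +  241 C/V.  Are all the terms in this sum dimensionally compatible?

Expand each in SI base units:
  0.6 A·s/V:  A·s·V⁻¹ = A·s·(J·C⁻¹)⁻¹ = kg⁻¹·m⁻²·s⁴·A²
  (790 kg⁻¹·m⁻²·s³·A²) × (179 μs):  [kg⁻¹·m⁻²·s³·A²] · [s] = kg⁻¹·m⁻²·s⁴·A²
  (36.6 s) / (50.12 mΩ):  [s] / [kg·m²·s⁻³·A⁻²] = kg⁻¹·m⁻²·s⁴·A²
  241 C/V:  C·V⁻¹ = s·A·(J·C⁻¹)⁻¹ = kg⁻¹·m⁻²·s⁴·A²
Every term reduces to kg⁻¹·m⁻²·s⁴·A².

Yes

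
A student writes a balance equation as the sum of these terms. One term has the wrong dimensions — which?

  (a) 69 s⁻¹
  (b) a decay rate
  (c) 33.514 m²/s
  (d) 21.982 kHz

In SI base units:
  (a) s⁻¹
  (b) [decay rate] = s⁻¹
  (c) m²·s⁻¹
  (d) Hz = s⁻¹
All reduce to s⁻¹ except (c), which is m²·s⁻¹.

(c)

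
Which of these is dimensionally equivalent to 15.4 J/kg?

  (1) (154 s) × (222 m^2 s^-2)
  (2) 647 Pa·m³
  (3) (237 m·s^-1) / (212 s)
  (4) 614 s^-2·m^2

(4)

Reference: J·kg⁻¹ = N·m·kg⁻¹ = m²·s⁻².
Each option:
  (1) [s] · [m²·s⁻²] = m²·s⁻¹
  (2) Pa·m³ = N·m⁻²·m³ = kg·m²·s⁻²
  (3) [m·s⁻¹] / [s] = m·s⁻²
  (4) m²·s⁻²  ← same
Only (4) matches m²·s⁻².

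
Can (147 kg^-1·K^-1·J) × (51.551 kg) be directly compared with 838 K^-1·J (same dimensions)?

Yes

Reduce each to base SI dimensions:
  (147 kg^-1·K^-1·J) × (51.551 kg):  [m²·s⁻²·K⁻¹] · [kg] = kg·m²·s⁻²·K⁻¹
  838 K^-1·J:  J·K⁻¹ = N·m·K⁻¹ = kg·m²·s⁻²·K⁻¹
Both are kg·m²·s⁻²·K⁻¹, so they have the same dimensions and can be added.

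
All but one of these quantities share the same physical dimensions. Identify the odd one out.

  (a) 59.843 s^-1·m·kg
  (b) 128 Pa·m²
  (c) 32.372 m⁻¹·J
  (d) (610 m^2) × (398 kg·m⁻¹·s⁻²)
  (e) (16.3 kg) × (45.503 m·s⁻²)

(a)

Expand each in SI base units:
  (a) kg·m·s⁻¹
  (b) Pa·m² = N·m⁻²·m² = kg·m·s⁻²
  (c) J·m⁻¹ = N·m·m⁻¹ = kg·m·s⁻²
  (d) [m²] · [kg·m⁻¹·s⁻²] = kg·m·s⁻²
  (e) [kg] · [m·s⁻²] = kg·m·s⁻²
All reduce to kg·m·s⁻² except (a), which is kg·m·s⁻¹.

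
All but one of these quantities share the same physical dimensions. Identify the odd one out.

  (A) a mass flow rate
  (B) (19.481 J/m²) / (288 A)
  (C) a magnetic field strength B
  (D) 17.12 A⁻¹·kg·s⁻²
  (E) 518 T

Work out the base dimensions of each:
  (A) [mass flow rate] = kg·s⁻¹
  (B) [kg·s⁻²] / [A] = kg·s⁻²·A⁻¹
  (C) [magnetic field strength B] = kg·s⁻²·A⁻¹
  (D) kg·s⁻²·A⁻¹
  (E) T = Wb·m⁻² = kg·s⁻²·A⁻¹
All reduce to kg·s⁻²·A⁻¹ except (A), which is kg·s⁻¹.

(A)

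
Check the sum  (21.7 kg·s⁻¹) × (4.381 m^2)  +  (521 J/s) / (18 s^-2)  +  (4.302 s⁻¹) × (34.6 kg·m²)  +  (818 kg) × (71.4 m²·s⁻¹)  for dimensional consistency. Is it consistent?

Yes

In SI base units:
  (21.7 kg·s⁻¹) × (4.381 m^2):  [kg·s⁻¹] · [m²] = kg·m²·s⁻¹
  (521 J/s) / (18 s^-2):  [kg·m²·s⁻³] / [s⁻²] = kg·m²·s⁻¹
  (4.302 s⁻¹) × (34.6 kg·m²):  [s⁻¹] · [kg·m²] = kg·m²·s⁻¹
  (818 kg) × (71.4 m²·s⁻¹):  [kg] · [m²·s⁻¹] = kg·m²·s⁻¹
Every term reduces to kg·m²·s⁻¹.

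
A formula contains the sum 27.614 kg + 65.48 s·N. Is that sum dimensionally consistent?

No

In SI base units:
  27.614 kg:  kg
  65.48 s·N:  N·s = kg·m·s⁻²·s = kg·m·s⁻¹
kg ≠ kg·m·s⁻¹, so they cannot be added.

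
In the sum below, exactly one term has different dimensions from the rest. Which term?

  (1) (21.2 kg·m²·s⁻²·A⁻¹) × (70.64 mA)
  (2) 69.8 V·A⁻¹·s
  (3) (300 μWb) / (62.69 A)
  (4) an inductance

Expand each in SI base units:
  (1) [kg·m²·s⁻²·A⁻¹] · [A] = kg·m²·s⁻²
  (2) V·s·A⁻¹ = J·C⁻¹·s·A⁻¹ = kg·m²·s⁻²·A⁻²
  (3) [kg·m²·s⁻²·A⁻¹] / [A] = kg·m²·s⁻²·A⁻²
  (4) [inductance] = kg·m²·s⁻²·A⁻²
All reduce to kg·m²·s⁻²·A⁻² except (1), which is kg·m²·s⁻².

(1)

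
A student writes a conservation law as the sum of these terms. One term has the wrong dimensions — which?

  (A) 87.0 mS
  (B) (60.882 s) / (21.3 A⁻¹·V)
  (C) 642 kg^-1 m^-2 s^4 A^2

Reduce each to base SI dimensions:
  (A) S = Ω⁻¹ = kg⁻¹·m⁻²·s³·A²
  (B) [s] / [kg·m²·s⁻³·A⁻²] = kg⁻¹·m⁻²·s⁴·A²
  (C) kg⁻¹·m⁻²·s⁴·A²
All reduce to kg⁻¹·m⁻²·s⁴·A² except (A), which is kg⁻¹·m⁻²·s³·A².

(A)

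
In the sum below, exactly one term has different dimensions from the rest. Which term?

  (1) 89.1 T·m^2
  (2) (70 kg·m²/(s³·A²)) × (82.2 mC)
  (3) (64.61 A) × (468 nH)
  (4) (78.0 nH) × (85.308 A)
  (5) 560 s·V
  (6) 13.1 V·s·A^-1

Work out the base dimensions of each:
  (1) T·m² = Wb·m⁻²·m² = kg·m²·s⁻²·A⁻¹
  (2) [kg·m²·s⁻³·A⁻²] · [s·A] = kg·m²·s⁻²·A⁻¹
  (3) [A] · [kg·m²·s⁻²·A⁻²] = kg·m²·s⁻²·A⁻¹
  (4) [kg·m²·s⁻²·A⁻²] · [A] = kg·m²·s⁻²·A⁻¹
  (5) V·s = J·C⁻¹·s = kg·m²·s⁻²·A⁻¹
  (6) V·s·A⁻¹ = J·C⁻¹·s·A⁻¹ = kg·m²·s⁻²·A⁻²
All reduce to kg·m²·s⁻²·A⁻¹ except (6), which is kg·m²·s⁻²·A⁻².

(6)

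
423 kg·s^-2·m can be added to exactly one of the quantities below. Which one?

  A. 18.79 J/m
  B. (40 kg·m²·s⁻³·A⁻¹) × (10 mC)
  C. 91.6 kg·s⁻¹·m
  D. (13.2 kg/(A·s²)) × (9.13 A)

Reference: kg·m·s⁻².
Each option:
  A. J·m⁻¹ = N·m·m⁻¹ = kg·m·s⁻²  ← same
  B. [kg·m²·s⁻³·A⁻¹] · [s·A] = kg·m²·s⁻²
  C. kg·m·s⁻¹
  D. [kg·s⁻²·A⁻¹] · [A] = kg·s⁻²
Only A. matches kg·m·s⁻².

A.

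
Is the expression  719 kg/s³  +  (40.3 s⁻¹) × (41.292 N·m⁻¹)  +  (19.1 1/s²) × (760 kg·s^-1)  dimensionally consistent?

Yes

Work out the base dimensions of each:
  719 kg/s³:  kg·s⁻³
  (40.3 s⁻¹) × (41.292 N·m⁻¹):  [s⁻¹] · [kg·s⁻²] = kg·s⁻³
  (19.1 1/s²) × (760 kg·s^-1):  [s⁻²] · [kg·s⁻¹] = kg·s⁻³
Every term reduces to kg·s⁻³.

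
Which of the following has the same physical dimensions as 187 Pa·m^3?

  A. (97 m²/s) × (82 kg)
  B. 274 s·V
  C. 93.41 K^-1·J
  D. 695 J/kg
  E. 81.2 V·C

E.

Reference: Pa·m³ = N·m⁻²·m³ = kg·m²·s⁻².
Each option:
  A. [m²·s⁻¹] · [kg] = kg·m²·s⁻¹
  B. V·s = J·C⁻¹·s = kg·m²·s⁻²·A⁻¹
  C. J·K⁻¹ = N·m·K⁻¹ = kg·m²·s⁻²·K⁻¹
  D. J·kg⁻¹ = N·m·kg⁻¹ = m²·s⁻²
  E. C·V = s·A·J·C⁻¹ = kg·m²·s⁻²  ← same
Only E. matches kg·m²·s⁻².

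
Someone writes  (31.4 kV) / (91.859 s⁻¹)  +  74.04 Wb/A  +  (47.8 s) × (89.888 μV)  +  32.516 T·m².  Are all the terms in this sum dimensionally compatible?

In SI base units:
  (31.4 kV) / (91.859 s⁻¹):  [kg·m²·s⁻³·A⁻¹] / [s⁻¹] = kg·m²·s⁻²·A⁻¹
  74.04 Wb/A:  Wb·A⁻¹ = V·s·A⁻¹ = kg·m²·s⁻²·A⁻²
  (47.8 s) × (89.888 μV):  [s] · [kg·m²·s⁻³·A⁻¹] = kg·m²·s⁻²·A⁻¹
  32.516 T·m²:  T·m² = Wb·m⁻²·m² = kg·m²·s⁻²·A⁻¹
The terms do not share a single dimension (kg·m²·s⁻²·A⁻² vs kg·m²·s⁻²·A⁻¹).

No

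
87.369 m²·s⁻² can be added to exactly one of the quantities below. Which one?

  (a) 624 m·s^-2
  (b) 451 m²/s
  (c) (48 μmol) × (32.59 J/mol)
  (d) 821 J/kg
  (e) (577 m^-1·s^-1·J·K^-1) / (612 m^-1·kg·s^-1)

Reference: m²·s⁻².
Each option:
  (a) m·s⁻²
  (b) m²·s⁻¹
  (c) [mol] · [kg·m²·s⁻²·mol⁻¹] = kg·m²·s⁻²
  (d) J·kg⁻¹ = N·m·kg⁻¹ = m²·s⁻²  ← same
  (e) [kg·m·s⁻³·K⁻¹] / [kg·m⁻¹·s⁻¹] = m²·s⁻²·K⁻¹
Only (d) matches m²·s⁻².

(d)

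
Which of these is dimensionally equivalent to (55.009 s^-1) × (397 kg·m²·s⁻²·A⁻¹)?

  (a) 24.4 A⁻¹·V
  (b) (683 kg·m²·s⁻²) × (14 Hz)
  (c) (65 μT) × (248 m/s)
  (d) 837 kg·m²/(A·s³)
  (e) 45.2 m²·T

Reference: [s⁻¹] · [kg·m²·s⁻²·A⁻¹] = kg·m²·s⁻³·A⁻¹.
Each option:
  (a) V·A⁻¹ = J·C⁻¹·A⁻¹ = kg·m²·s⁻³·A⁻²
  (b) [kg·m²·s⁻²] · [s⁻¹] = kg·m²·s⁻³
  (c) [kg·s⁻²·A⁻¹] · [m·s⁻¹] = kg·m·s⁻³·A⁻¹
  (d) kg·m²·s⁻³·A⁻¹  ← same
  (e) T·m² = Wb·m⁻²·m² = kg·m²·s⁻²·A⁻¹
Only (d) matches kg·m²·s⁻³·A⁻¹.

(d)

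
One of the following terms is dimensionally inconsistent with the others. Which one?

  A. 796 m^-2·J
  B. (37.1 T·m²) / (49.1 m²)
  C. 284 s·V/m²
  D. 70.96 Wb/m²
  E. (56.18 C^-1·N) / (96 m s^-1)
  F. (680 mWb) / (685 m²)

Work out the base dimensions of each:
  A. J·m⁻² = N·m·m⁻² = kg·s⁻²
  B. [kg·m²·s⁻²·A⁻¹] / [m²] = kg·s⁻²·A⁻¹
  C. V·s·m⁻² = J·C⁻¹·s·m⁻² = kg·s⁻²·A⁻¹
  D. Wb·m⁻² = V·s·m⁻² = kg·s⁻²·A⁻¹
  E. [kg·m·s⁻³·A⁻¹] / [m·s⁻¹] = kg·s⁻²·A⁻¹
  F. [kg·m²·s⁻²·A⁻¹] / [m²] = kg·s⁻²·A⁻¹
All reduce to kg·s⁻²·A⁻¹ except A., which is kg·s⁻².

A.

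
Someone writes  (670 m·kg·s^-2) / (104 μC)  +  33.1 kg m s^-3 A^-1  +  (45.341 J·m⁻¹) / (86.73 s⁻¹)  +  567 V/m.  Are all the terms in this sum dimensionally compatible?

No

Dimensions:
  (670 m·kg·s^-2) / (104 μC):  [kg·m·s⁻²] / [s·A] = kg·m·s⁻³·A⁻¹
  33.1 kg m s^-3 A^-1:  kg·m·s⁻³·A⁻¹
  (45.341 J·m⁻¹) / (86.73 s⁻¹):  [kg·m·s⁻²] / [s⁻¹] = kg·m·s⁻¹
  567 V/m:  V·m⁻¹ = J·C⁻¹·m⁻¹ = kg·m·s⁻³·A⁻¹
The terms do not share a single dimension (kg·m·s⁻³·A⁻¹ vs kg·m·s⁻¹).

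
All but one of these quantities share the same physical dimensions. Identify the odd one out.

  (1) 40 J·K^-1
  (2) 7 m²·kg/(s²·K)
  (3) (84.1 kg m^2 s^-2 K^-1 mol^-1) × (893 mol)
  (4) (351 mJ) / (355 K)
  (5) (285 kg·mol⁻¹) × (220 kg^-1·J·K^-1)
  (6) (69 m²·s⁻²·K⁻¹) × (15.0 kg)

Reduce each to base SI dimensions:
  (1) J·K⁻¹ = N·m·K⁻¹ = kg·m²·s⁻²·K⁻¹
  (2) kg·m²·s⁻²·K⁻¹
  (3) [kg·m²·s⁻²·K⁻¹·mol⁻¹] · [mol] = kg·m²·s⁻²·K⁻¹
  (4) [kg·m²·s⁻²] / [K] = kg·m²·s⁻²·K⁻¹
  (5) [kg·mol⁻¹] · [m²·s⁻²·K⁻¹] = kg·m²·s⁻²·K⁻¹·mol⁻¹
  (6) [m²·s⁻²·K⁻¹] · [kg] = kg·m²·s⁻²·K⁻¹
All reduce to kg·m²·s⁻²·K⁻¹ except (5), which is kg·m²·s⁻²·K⁻¹·mol⁻¹.

(5)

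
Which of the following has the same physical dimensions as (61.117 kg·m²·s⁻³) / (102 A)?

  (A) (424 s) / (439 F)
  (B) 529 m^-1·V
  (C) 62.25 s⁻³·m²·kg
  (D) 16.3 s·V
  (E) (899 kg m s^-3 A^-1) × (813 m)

Reference: [kg·m²·s⁻³] / [A] = kg·m²·s⁻³·A⁻¹.
Each option:
  (A) [s] / [kg⁻¹·m⁻²·s⁴·A²] = kg·m²·s⁻³·A⁻²
  (B) V·m⁻¹ = J·C⁻¹·m⁻¹ = kg·m·s⁻³·A⁻¹
  (C) kg·m²·s⁻³
  (D) V·s = J·C⁻¹·s = kg·m²·s⁻²·A⁻¹
  (E) [kg·m·s⁻³·A⁻¹] · [m] = kg·m²·s⁻³·A⁻¹  ← same
Only (E) matches kg·m²·s⁻³·A⁻¹.

(E)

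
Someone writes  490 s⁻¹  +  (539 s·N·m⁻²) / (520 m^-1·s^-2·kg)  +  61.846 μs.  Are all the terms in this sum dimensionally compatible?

No

In SI base units:
  490 s⁻¹:  s⁻¹
  (539 s·N·m⁻²) / (520 m^-1·s^-2·kg):  [kg·m⁻¹·s⁻¹] / [kg·m⁻¹·s⁻²] = s
  61.846 μs:  s
The terms do not share a single dimension (s vs s⁻¹).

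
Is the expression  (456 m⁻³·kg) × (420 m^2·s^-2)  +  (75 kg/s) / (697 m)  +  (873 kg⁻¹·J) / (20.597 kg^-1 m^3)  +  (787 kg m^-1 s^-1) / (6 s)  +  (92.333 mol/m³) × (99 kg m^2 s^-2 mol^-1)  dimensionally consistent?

Reduce each to base SI dimensions:
  (456 m⁻³·kg) × (420 m^2·s^-2):  [kg·m⁻³] · [m²·s⁻²] = kg·m⁻¹·s⁻²
  (75 kg/s) / (697 m):  [kg·s⁻¹] / [m] = kg·m⁻¹·s⁻¹
  (873 kg⁻¹·J) / (20.597 kg^-1 m^3):  [m²·s⁻²] / [kg⁻¹·m³] = kg·m⁻¹·s⁻²
  (787 kg m^-1 s^-1) / (6 s):  [kg·m⁻¹·s⁻¹] / [s] = kg·m⁻¹·s⁻²
  (92.333 mol/m³) × (99 kg m^2 s^-2 mol^-1):  [m⁻³·mol] · [kg·m²·s⁻²·mol⁻¹] = kg·m⁻¹·s⁻²
The terms do not share a single dimension (kg·m⁻¹·s⁻² vs kg·m⁻¹·s⁻¹).

No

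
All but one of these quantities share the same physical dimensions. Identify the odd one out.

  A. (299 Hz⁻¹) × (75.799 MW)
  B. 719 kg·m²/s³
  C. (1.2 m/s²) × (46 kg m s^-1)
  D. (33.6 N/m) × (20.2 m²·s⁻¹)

A.

Expand each in SI base units:
  A. [s] · [kg·m²·s⁻³] = kg·m²·s⁻²
  B. kg·m²·s⁻³
  C. [m·s⁻²] · [kg·m·s⁻¹] = kg·m²·s⁻³
  D. [kg·s⁻²] · [m²·s⁻¹] = kg·m²·s⁻³
All reduce to kg·m²·s⁻³ except A., which is kg·m²·s⁻².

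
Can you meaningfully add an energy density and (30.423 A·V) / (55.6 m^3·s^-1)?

In SI base units:
  an energy density:  [energy density] = kg·m⁻¹·s⁻²
  (30.423 A·V) / (55.6 m^3·s^-1):  [kg·m²·s⁻³] / [m³·s⁻¹] = kg·m⁻¹·s⁻²
Both are kg·m⁻¹·s⁻², so they have the same dimensions and can be added.

Yes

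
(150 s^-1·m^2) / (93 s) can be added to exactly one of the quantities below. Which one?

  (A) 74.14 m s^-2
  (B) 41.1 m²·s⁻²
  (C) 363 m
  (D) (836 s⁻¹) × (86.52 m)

(B)

Reference: [m²·s⁻¹] / [s] = m²·s⁻².
Each option:
  (A) m·s⁻²
  (B) m²·s⁻²  ← same
  (C) m
  (D) [s⁻¹] · [m] = m·s⁻¹
Only (B) matches m²·s⁻².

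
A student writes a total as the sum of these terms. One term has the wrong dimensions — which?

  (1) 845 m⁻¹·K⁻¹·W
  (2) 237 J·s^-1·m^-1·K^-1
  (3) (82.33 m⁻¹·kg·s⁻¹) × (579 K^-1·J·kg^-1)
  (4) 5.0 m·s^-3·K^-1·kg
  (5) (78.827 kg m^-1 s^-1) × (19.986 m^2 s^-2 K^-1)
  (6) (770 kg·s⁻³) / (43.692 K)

Reduce each to base SI dimensions:
  (1) W·m⁻¹·K⁻¹ = J·s⁻¹·m⁻¹·K⁻¹ = kg·m·s⁻³·K⁻¹
  (2) J·s⁻¹·m⁻¹·K⁻¹ = N·m·s⁻¹·m⁻¹·K⁻¹ = kg·m·s⁻³·K⁻¹
  (3) [kg·m⁻¹·s⁻¹] · [m²·s⁻²·K⁻¹] = kg·m·s⁻³·K⁻¹
  (4) kg·m·s⁻³·K⁻¹
  (5) [kg·m⁻¹·s⁻¹] · [m²·s⁻²·K⁻¹] = kg·m·s⁻³·K⁻¹
  (6) [kg·s⁻³] / [K] = kg·s⁻³·K⁻¹
All reduce to kg·m·s⁻³·K⁻¹ except (6), which is kg·s⁻³·K⁻¹.

(6)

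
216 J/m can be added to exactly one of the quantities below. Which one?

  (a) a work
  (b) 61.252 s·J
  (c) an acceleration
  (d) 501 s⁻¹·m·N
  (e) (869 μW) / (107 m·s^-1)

Reference: J·m⁻¹ = N·m·m⁻¹ = kg·m·s⁻².
Each option:
  (a) [work] = kg·m²·s⁻²
  (b) J·s = N·m·s = kg·m²·s⁻¹
  (c) [acceleration] = m·s⁻²
  (d) N·m·s⁻¹ = kg·m·s⁻²·m·s⁻¹ = kg·m²·s⁻³
  (e) [kg·m²·s⁻³] / [m·s⁻¹] = kg·m·s⁻²  ← same
Only (e) matches kg·m·s⁻².

(e)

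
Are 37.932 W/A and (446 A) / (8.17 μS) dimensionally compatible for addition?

Reduce each to base SI dimensions:
  37.932 W/A:  W·A⁻¹ = J·s⁻¹·A⁻¹ = kg·m²·s⁻³·A⁻¹
  (446 A) / (8.17 μS):  [A] / [kg⁻¹·m⁻²·s³·A²] = kg·m²·s⁻³·A⁻¹
Both are kg·m²·s⁻³·A⁻¹, so they have the same dimensions and can be added.

Yes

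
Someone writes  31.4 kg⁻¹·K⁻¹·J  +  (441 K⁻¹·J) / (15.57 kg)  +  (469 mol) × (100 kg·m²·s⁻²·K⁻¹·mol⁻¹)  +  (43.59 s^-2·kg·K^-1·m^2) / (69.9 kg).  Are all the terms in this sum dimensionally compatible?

In SI base units:
  31.4 kg⁻¹·K⁻¹·J:  J·kg⁻¹·K⁻¹ = N·m·kg⁻¹·K⁻¹ = m²·s⁻²·K⁻¹
  (441 K⁻¹·J) / (15.57 kg):  [kg·m²·s⁻²·K⁻¹] / [kg] = m²·s⁻²·K⁻¹
  (469 mol) × (100 kg·m²·s⁻²·K⁻¹·mol⁻¹):  [mol] · [kg·m²·s⁻²·K⁻¹·mol⁻¹] = kg·m²·s⁻²·K⁻¹
  (43.59 s^-2·kg·K^-1·m^2) / (69.9 kg):  [kg·m²·s⁻²·K⁻¹] / [kg] = m²·s⁻²·K⁻¹
The terms do not share a single dimension (kg·m²·s⁻²·K⁻¹ vs m²·s⁻²·K⁻¹).

No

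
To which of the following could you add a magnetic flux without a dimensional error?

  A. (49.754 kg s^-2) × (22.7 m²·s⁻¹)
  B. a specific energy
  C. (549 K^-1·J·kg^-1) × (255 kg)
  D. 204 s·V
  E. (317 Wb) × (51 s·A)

D.

Reference: [magnetic flux] = kg·m²·s⁻²·A⁻¹.
Each option:
  A. [kg·s⁻²] · [m²·s⁻¹] = kg·m²·s⁻³
  B. [specific energy] = m²·s⁻²
  C. [m²·s⁻²·K⁻¹] · [kg] = kg·m²·s⁻²·K⁻¹
  D. V·s = J·C⁻¹·s = kg·m²·s⁻²·A⁻¹  ← same
  E. [kg·m²·s⁻²·A⁻¹] · [s·A] = kg·m²·s⁻¹
Only D. matches kg·m²·s⁻²·A⁻¹.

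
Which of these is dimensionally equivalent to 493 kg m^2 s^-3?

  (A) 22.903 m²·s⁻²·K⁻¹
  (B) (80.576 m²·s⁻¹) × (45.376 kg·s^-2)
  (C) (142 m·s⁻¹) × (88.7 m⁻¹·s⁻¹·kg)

(B)

Reference: kg·m²·s⁻³.
Each option:
  (A) m²·s⁻²·K⁻¹
  (B) [m²·s⁻¹] · [kg·s⁻²] = kg·m²·s⁻³  ← same
  (C) [m·s⁻¹] · [kg·m⁻¹·s⁻¹] = kg·s⁻²
Only (B) matches kg·m²·s⁻³.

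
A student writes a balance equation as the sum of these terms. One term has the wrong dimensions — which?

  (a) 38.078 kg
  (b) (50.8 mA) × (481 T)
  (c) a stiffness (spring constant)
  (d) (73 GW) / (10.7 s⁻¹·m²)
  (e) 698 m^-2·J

(a)

Work out the base dimensions of each:
  (a) kg
  (b) [A] · [kg·s⁻²·A⁻¹] = kg·s⁻²
  (c) [stiffness (spring constant)] = kg·s⁻²
  (d) [kg·m²·s⁻³] / [m²·s⁻¹] = kg·s⁻²
  (e) J·m⁻² = N·m·m⁻² = kg·s⁻²
All reduce to kg·s⁻² except (a), which is kg.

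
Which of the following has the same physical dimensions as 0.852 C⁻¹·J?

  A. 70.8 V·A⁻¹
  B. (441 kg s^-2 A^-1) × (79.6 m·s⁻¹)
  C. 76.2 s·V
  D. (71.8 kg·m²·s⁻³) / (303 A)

Reference: J·C⁻¹ = N·m·(s·A)⁻¹ = kg·m²·s⁻³·A⁻¹.
Each option:
  A. V·A⁻¹ = J·C⁻¹·A⁻¹ = kg·m²·s⁻³·A⁻²
  B. [kg·s⁻²·A⁻¹] · [m·s⁻¹] = kg·m·s⁻³·A⁻¹
  C. V·s = J·C⁻¹·s = kg·m²·s⁻²·A⁻¹
  D. [kg·m²·s⁻³] / [A] = kg·m²·s⁻³·A⁻¹  ← same
Only D. matches kg·m²·s⁻³·A⁻¹.

D.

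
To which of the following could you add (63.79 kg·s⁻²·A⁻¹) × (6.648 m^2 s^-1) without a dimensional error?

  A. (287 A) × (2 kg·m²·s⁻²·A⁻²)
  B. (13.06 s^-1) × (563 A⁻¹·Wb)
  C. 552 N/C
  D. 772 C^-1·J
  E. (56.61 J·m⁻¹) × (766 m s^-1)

D.

Reference: [kg·s⁻²·A⁻¹] · [m²·s⁻¹] = kg·m²·s⁻³·A⁻¹.
Each option:
  A. [A] · [kg·m²·s⁻²·A⁻²] = kg·m²·s⁻²·A⁻¹
  B. [s⁻¹] · [kg·m²·s⁻²·A⁻²] = kg·m²·s⁻³·A⁻²
  C. N·C⁻¹ = kg·m·s⁻²·(s·A)⁻¹ = kg·m·s⁻³·A⁻¹
  D. J·C⁻¹ = N·m·(s·A)⁻¹ = kg·m²·s⁻³·A⁻¹  ← same
  E. [kg·m·s⁻²] · [m·s⁻¹] = kg·m²·s⁻³
Only D. matches kg·m²·s⁻³·A⁻¹.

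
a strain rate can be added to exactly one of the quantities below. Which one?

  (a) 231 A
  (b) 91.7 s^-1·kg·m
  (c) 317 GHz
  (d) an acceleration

Reference: [strain rate] = s⁻¹.
Each option:
  (a) A
  (b) kg·m·s⁻¹
  (c) Hz = s⁻¹  ← same
  (d) [acceleration] = m·s⁻²
Only (c) matches s⁻¹.

(c)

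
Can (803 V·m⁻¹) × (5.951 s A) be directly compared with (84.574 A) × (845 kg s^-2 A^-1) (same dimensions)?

Expand each in SI base units:
  (803 V·m⁻¹) × (5.951 s A):  [kg·m·s⁻³·A⁻¹] · [s·A] = kg·m·s⁻²
  (84.574 A) × (845 kg s^-2 A^-1):  [A] · [kg·s⁻²·A⁻¹] = kg·s⁻²
kg·m·s⁻² ≠ kg·s⁻², so they cannot be added.

No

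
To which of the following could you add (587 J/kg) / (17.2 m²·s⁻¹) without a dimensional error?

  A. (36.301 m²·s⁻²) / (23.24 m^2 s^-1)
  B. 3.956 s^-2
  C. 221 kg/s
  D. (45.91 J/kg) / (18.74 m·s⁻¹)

Reference: [m²·s⁻²] / [m²·s⁻¹] = s⁻¹.
Each option:
  A. [m²·s⁻²] / [m²·s⁻¹] = s⁻¹  ← same
  B. s⁻²
  C. kg·s⁻¹
  D. [m²·s⁻²] / [m·s⁻¹] = m·s⁻¹
Only A. matches s⁻¹.

A.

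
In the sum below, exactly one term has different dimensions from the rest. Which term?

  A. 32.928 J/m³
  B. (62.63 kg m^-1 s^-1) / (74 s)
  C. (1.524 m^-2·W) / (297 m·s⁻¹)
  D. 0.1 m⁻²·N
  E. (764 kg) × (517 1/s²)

E.

Reduce each to base SI dimensions:
  A. J·m⁻³ = N·m·m⁻³ = kg·m⁻¹·s⁻²
  B. [kg·m⁻¹·s⁻¹] / [s] = kg·m⁻¹·s⁻²
  C. [kg·s⁻³] / [m·s⁻¹] = kg·m⁻¹·s⁻²
  D. N·m⁻² = kg·m·s⁻²·m⁻² = kg·m⁻¹·s⁻²
  E. [kg] · [s⁻²] = kg·s⁻²
All reduce to kg·m⁻¹·s⁻² except E., which is kg·s⁻².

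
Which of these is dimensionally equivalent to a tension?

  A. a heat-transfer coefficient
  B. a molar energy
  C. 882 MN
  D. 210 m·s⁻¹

Reference: [tension] = kg·m·s⁻².
Each option:
  A. [heat-transfer coefficient] = kg·s⁻³·K⁻¹
  B. [molar energy] = kg·m²·s⁻²·mol⁻¹
  C. N = kg·m·s⁻²  ← same
  D. m·s⁻¹
Only C. matches kg·m·s⁻².

C.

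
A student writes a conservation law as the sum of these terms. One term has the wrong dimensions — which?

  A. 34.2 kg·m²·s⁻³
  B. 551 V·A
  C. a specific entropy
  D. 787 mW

C.

Dimensions:
  A. kg·m²·s⁻³
  B. V·A = J·C⁻¹·A = kg·m²·s⁻³
  C. [specific entropy] = m²·s⁻²·K⁻¹
  D. W = J·s⁻¹ = kg·m²·s⁻³
All reduce to kg·m²·s⁻³ except C., which is m²·s⁻²·K⁻¹.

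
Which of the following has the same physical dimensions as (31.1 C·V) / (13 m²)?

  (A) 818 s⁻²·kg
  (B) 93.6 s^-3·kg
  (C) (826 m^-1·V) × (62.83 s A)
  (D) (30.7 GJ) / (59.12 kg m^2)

Reference: [kg·m²·s⁻²] / [m²] = kg·s⁻².
Each option:
  (A) kg·s⁻²  ← same
  (B) kg·s⁻³
  (C) [kg·m·s⁻³·A⁻¹] · [s·A] = kg·m·s⁻²
  (D) [kg·m²·s⁻²] / [kg·m²] = s⁻²
Only (A) matches kg·s⁻².

(A)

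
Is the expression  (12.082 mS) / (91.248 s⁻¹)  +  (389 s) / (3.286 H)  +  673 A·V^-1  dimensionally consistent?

No

Dimensions:
  (12.082 mS) / (91.248 s⁻¹):  [kg⁻¹·m⁻²·s³·A²] / [s⁻¹] = kg⁻¹·m⁻²·s⁴·A²
  (389 s) / (3.286 H):  [s] / [kg·m²·s⁻²·A⁻²] = kg⁻¹·m⁻²·s³·A²
  673 A·V^-1:  A·V⁻¹ = A·(J·C⁻¹)⁻¹ = kg⁻¹·m⁻²·s³·A²
The terms do not share a single dimension (kg⁻¹·m⁻²·s³·A² vs kg⁻¹·m⁻²·s⁴·A²).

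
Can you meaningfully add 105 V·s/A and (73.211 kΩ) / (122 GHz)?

Yes

Work out the base dimensions of each:
  105 V·s/A:  V·s·A⁻¹ = J·C⁻¹·s·A⁻¹ = kg·m²·s⁻²·A⁻²
  (73.211 kΩ) / (122 GHz):  [kg·m²·s⁻³·A⁻²] / [s⁻¹] = kg·m²·s⁻²·A⁻²
Both are kg·m²·s⁻²·A⁻², so they have the same dimensions and can be added.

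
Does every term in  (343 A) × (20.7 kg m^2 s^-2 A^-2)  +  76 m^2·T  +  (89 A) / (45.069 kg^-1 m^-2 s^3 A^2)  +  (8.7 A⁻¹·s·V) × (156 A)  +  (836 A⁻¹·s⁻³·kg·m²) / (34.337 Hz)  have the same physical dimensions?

Work out the base dimensions of each:
  (343 A) × (20.7 kg m^2 s^-2 A^-2):  [A] · [kg·m²·s⁻²·A⁻²] = kg·m²·s⁻²·A⁻¹
  76 m^2·T:  T·m² = Wb·m⁻²·m² = kg·m²·s⁻²·A⁻¹
  (89 A) / (45.069 kg^-1 m^-2 s^3 A^2):  [A] / [kg⁻¹·m⁻²·s³·A²] = kg·m²·s⁻³·A⁻¹
  (8.7 A⁻¹·s·V) × (156 A):  [kg·m²·s⁻²·A⁻²] · [A] = kg·m²·s⁻²·A⁻¹
  (836 A⁻¹·s⁻³·kg·m²) / (34.337 Hz):  [kg·m²·s⁻³·A⁻¹] / [s⁻¹] = kg·m²·s⁻²·A⁻¹
The terms do not share a single dimension (kg·m²·s⁻²·A⁻¹ vs kg·m²·s⁻³·A⁻¹).

No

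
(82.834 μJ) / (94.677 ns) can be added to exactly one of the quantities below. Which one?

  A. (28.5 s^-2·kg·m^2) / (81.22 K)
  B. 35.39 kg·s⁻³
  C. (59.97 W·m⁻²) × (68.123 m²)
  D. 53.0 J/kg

C.

Reference: [kg·m²·s⁻²] / [s] = kg·m²·s⁻³.
Each option:
  A. [kg·m²·s⁻²] / [K] = kg·m²·s⁻²·K⁻¹
  B. kg·s⁻³
  C. [kg·s⁻³] · [m²] = kg·m²·s⁻³  ← same
  D. J·kg⁻¹ = N·m·kg⁻¹ = m²·s⁻²
Only C. matches kg·m²·s⁻³.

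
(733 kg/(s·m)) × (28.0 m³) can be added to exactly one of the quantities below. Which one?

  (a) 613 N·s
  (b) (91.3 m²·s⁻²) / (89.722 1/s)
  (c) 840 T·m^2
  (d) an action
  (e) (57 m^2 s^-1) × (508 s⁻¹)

Reference: [kg·m⁻¹·s⁻¹] · [m³] = kg·m²·s⁻¹.
Each option:
  (a) N·s = kg·m·s⁻²·s = kg·m·s⁻¹
  (b) [m²·s⁻²] / [s⁻¹] = m²·s⁻¹
  (c) T·m² = Wb·m⁻²·m² = kg·m²·s⁻²·A⁻¹
  (d) [action] = kg·m²·s⁻¹  ← same
  (e) [m²·s⁻¹] · [s⁻¹] = m²·s⁻²
Only (d) matches kg·m²·s⁻¹.

(d)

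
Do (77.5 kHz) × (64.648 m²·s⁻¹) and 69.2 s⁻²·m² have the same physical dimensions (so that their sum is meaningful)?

Yes

In SI base units:
  (77.5 kHz) × (64.648 m²·s⁻¹):  [s⁻¹] · [m²·s⁻¹] = m²·s⁻²
  69.2 s⁻²·m²:  m²·s⁻²
Both are m²·s⁻², so they have the same dimensions and can be added.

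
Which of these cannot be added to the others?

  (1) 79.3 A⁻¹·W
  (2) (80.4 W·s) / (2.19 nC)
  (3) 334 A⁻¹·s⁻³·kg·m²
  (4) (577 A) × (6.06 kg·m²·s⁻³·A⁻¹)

Expand each in SI base units:
  (1) W·A⁻¹ = J·s⁻¹·A⁻¹ = kg·m²·s⁻³·A⁻¹
  (2) [kg·m²·s⁻²] / [s·A] = kg·m²·s⁻³·A⁻¹
  (3) kg·m²·s⁻³·A⁻¹
  (4) [A] · [kg·m²·s⁻³·A⁻¹] = kg·m²·s⁻³
All reduce to kg·m²·s⁻³·A⁻¹ except (4), which is kg·m²·s⁻³.

(4)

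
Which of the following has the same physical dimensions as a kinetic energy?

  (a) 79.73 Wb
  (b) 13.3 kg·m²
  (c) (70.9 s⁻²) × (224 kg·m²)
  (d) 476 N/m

(c)

Reference: [kinetic energy] = kg·m²·s⁻².
Each option:
  (a) Wb = V·s = kg·m²·s⁻²·A⁻¹
  (b) kg·m²
  (c) [s⁻²] · [kg·m²] = kg·m²·s⁻²  ← same
  (d) N·m⁻¹ = kg·m·s⁻²·m⁻¹ = kg·s⁻²
Only (c) matches kg·m²·s⁻².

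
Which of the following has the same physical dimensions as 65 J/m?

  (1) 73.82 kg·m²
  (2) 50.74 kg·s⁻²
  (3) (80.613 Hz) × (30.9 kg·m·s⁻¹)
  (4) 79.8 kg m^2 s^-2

(3)

Reference: J·m⁻¹ = N·m·m⁻¹ = kg·m·s⁻².
Each option:
  (1) kg·m²
  (2) kg·s⁻²
  (3) [s⁻¹] · [kg·m·s⁻¹] = kg·m·s⁻²  ← same
  (4) kg·m²·s⁻²
Only (3) matches kg·m·s⁻².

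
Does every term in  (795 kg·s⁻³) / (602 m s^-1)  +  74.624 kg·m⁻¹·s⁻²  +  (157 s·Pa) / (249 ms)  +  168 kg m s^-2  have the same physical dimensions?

Reduce each to base SI dimensions:
  (795 kg·s⁻³) / (602 m s^-1):  [kg·s⁻³] / [m·s⁻¹] = kg·m⁻¹·s⁻²
  74.624 kg·m⁻¹·s⁻²:  kg·m⁻¹·s⁻²
  (157 s·Pa) / (249 ms):  [kg·m⁻¹·s⁻¹] / [s] = kg·m⁻¹·s⁻²
  168 kg m s^-2:  kg·m·s⁻²
The terms do not share a single dimension (kg·m·s⁻² vs kg·m⁻¹·s⁻²).

No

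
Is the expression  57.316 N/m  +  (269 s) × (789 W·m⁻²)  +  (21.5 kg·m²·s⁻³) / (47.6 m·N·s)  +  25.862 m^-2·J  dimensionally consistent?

In SI base units:
  57.316 N/m:  N·m⁻¹ = kg·m·s⁻²·m⁻¹ = kg·s⁻²
  (269 s) × (789 W·m⁻²):  [s] · [kg·s⁻³] = kg·s⁻²
  (21.5 kg·m²·s⁻³) / (47.6 m·N·s):  [kg·m²·s⁻³] / [kg·m²·s⁻¹] = s⁻²
  25.862 m^-2·J:  J·m⁻² = N·m·m⁻² = kg·s⁻²
The terms do not share a single dimension (kg·s⁻² vs s⁻²).

No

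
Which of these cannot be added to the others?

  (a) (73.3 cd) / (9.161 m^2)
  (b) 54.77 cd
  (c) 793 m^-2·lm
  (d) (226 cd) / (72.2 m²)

Expand each in SI base units:
  (a) [cd] / [m²] = m⁻²·cd
  (b) cd
  (c) lm·m⁻² = cd·m⁻² = m⁻²·cd
  (d) [cd] / [m²] = m⁻²·cd
All reduce to m⁻²·cd except (b), which is cd.

(b)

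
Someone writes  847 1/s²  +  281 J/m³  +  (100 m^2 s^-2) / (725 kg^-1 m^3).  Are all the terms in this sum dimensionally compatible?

No

Expand each in SI base units:
  847 1/s²:  s⁻²
  281 J/m³:  J·m⁻³ = N·m·m⁻³ = kg·m⁻¹·s⁻²
  (100 m^2 s^-2) / (725 kg^-1 m^3):  [m²·s⁻²] / [kg⁻¹·m³] = kg·m⁻¹·s⁻²
The terms do not share a single dimension (kg·m⁻¹·s⁻² vs s⁻²).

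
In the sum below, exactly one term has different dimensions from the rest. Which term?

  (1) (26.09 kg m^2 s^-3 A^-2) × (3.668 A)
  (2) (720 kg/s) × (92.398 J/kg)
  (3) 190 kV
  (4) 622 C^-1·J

(2)

Work out the base dimensions of each:
  (1) [kg·m²·s⁻³·A⁻²] · [A] = kg·m²·s⁻³·A⁻¹
  (2) [kg·s⁻¹] · [m²·s⁻²] = kg·m²·s⁻³
  (3) V = J·C⁻¹ = kg·m²·s⁻³·A⁻¹
  (4) J·C⁻¹ = N·m·(s·A)⁻¹ = kg·m²·s⁻³·A⁻¹
All reduce to kg·m²·s⁻³·A⁻¹ except (2), which is kg·m²·s⁻³.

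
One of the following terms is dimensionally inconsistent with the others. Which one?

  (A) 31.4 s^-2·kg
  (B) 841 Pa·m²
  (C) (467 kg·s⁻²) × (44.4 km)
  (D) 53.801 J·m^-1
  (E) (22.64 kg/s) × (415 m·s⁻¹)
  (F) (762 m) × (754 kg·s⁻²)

(A)

Reduce each to base SI dimensions:
  (A) kg·s⁻²
  (B) Pa·m² = N·m⁻²·m² = kg·m·s⁻²
  (C) [kg·s⁻²] · [m] = kg·m·s⁻²
  (D) J·m⁻¹ = N·m·m⁻¹ = kg·m·s⁻²
  (E) [kg·s⁻¹] · [m·s⁻¹] = kg·m·s⁻²
  (F) [m] · [kg·s⁻²] = kg·m·s⁻²
All reduce to kg·m·s⁻² except (A), which is kg·s⁻².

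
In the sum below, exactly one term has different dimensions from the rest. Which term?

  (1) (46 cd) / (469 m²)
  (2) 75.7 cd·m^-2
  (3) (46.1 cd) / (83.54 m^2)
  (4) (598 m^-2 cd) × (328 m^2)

In SI base units:
  (1) [cd] / [m²] = m⁻²·cd
  (2) cd·m⁻² = m⁻²·cd
  (3) [cd] / [m²] = m⁻²·cd
  (4) [m⁻²·cd] · [m²] = cd
All reduce to m⁻²·cd except (4), which is cd.

(4)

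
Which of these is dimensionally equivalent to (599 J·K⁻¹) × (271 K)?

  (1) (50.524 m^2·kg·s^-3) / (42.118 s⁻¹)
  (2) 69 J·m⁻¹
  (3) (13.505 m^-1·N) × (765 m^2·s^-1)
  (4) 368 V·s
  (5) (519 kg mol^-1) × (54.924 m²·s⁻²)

(1)

Reference: [kg·m²·s⁻²·K⁻¹] · [K] = kg·m²·s⁻².
Each option:
  (1) [kg·m²·s⁻³] / [s⁻¹] = kg·m²·s⁻²  ← same
  (2) J·m⁻¹ = N·m·m⁻¹ = kg·m·s⁻²
  (3) [kg·s⁻²] · [m²·s⁻¹] = kg·m²·s⁻³
  (4) V·s = J·C⁻¹·s = kg·m²·s⁻²·A⁻¹
  (5) [kg·mol⁻¹] · [m²·s⁻²] = kg·m²·s⁻²·mol⁻¹
Only (1) matches kg·m²·s⁻².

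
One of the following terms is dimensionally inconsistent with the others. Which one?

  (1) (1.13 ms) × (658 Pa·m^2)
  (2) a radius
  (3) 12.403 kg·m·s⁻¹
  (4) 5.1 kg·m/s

(2)

Reduce each to base SI dimensions:
  (1) [s] · [kg·m·s⁻²] = kg·m·s⁻¹
  (2) [radius] = m
  (3) kg·m·s⁻¹
  (4) kg·m·s⁻¹
All reduce to kg·m·s⁻¹ except (2), which is m.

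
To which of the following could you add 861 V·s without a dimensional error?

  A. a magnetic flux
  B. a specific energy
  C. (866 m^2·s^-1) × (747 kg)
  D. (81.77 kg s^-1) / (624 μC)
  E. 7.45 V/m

Reference: V·s = J·C⁻¹·s = kg·m²·s⁻²·A⁻¹.
Each option:
  A. [magnetic flux] = kg·m²·s⁻²·A⁻¹  ← same
  B. [specific energy] = m²·s⁻²
  C. [m²·s⁻¹] · [kg] = kg·m²·s⁻¹
  D. [kg·s⁻¹] / [s·A] = kg·s⁻²·A⁻¹
  E. V·m⁻¹ = J·C⁻¹·m⁻¹ = kg·m·s⁻³·A⁻¹
Only A. matches kg·m²·s⁻²·A⁻¹.

A.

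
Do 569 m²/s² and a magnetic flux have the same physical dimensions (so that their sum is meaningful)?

No

Expand each in SI base units:
  569 m²/s²:  m²·s⁻²
  a magnetic flux:  [magnetic flux] = kg·m²·s⁻²·A⁻¹
m²·s⁻² ≠ kg·m²·s⁻²·A⁻¹, so they cannot be added.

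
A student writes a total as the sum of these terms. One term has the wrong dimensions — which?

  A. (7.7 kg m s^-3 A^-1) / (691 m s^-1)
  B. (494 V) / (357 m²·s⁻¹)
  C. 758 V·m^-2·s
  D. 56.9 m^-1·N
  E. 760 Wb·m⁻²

D.

Dimensions:
  A. [kg·m·s⁻³·A⁻¹] / [m·s⁻¹] = kg·s⁻²·A⁻¹
  B. [kg·m²·s⁻³·A⁻¹] / [m²·s⁻¹] = kg·s⁻²·A⁻¹
  C. V·s·m⁻² = J·C⁻¹·s·m⁻² = kg·s⁻²·A⁻¹
  D. N·m⁻¹ = kg·m·s⁻²·m⁻¹ = kg·s⁻²
  E. Wb·m⁻² = V·s·m⁻² = kg·s⁻²·A⁻¹
All reduce to kg·s⁻²·A⁻¹ except D., which is kg·s⁻².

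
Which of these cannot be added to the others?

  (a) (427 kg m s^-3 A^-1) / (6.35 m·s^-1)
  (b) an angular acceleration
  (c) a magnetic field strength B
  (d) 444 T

(b)

Dimensions:
  (a) [kg·m·s⁻³·A⁻¹] / [m·s⁻¹] = kg·s⁻²·A⁻¹
  (b) [angular acceleration] = s⁻²
  (c) [magnetic field strength B] = kg·s⁻²·A⁻¹
  (d) T = Wb·m⁻² = kg·s⁻²·A⁻¹
All reduce to kg·s⁻²·A⁻¹ except (b), which is s⁻².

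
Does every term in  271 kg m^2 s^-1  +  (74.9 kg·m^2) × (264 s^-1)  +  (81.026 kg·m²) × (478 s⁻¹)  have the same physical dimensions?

Yes

Reduce each to base SI dimensions:
  271 kg m^2 s^-1:  kg·m²·s⁻¹
  (74.9 kg·m^2) × (264 s^-1):  [kg·m²] · [s⁻¹] = kg·m²·s⁻¹
  (81.026 kg·m²) × (478 s⁻¹):  [kg·m²] · [s⁻¹] = kg·m²·s⁻¹
Every term reduces to kg·m²·s⁻¹.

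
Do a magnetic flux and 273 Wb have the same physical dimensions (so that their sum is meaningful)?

Yes

Expand each in SI base units:
  a magnetic flux:  [magnetic flux] = kg·m²·s⁻²·A⁻¹
  273 Wb:  Wb = V·s = kg·m²·s⁻²·A⁻¹
Both are kg·m²·s⁻²·A⁻¹, so they have the same dimensions and can be added.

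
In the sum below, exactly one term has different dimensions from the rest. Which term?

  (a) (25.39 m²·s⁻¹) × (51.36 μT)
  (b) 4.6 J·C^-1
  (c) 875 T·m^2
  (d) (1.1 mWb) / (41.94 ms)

In SI base units:
  (a) [m²·s⁻¹] · [kg·s⁻²·A⁻¹] = kg·m²·s⁻³·A⁻¹
  (b) J·C⁻¹ = N·m·(s·A)⁻¹ = kg·m²·s⁻³·A⁻¹
  (c) T·m² = Wb·m⁻²·m² = kg·m²·s⁻²·A⁻¹
  (d) [kg·m²·s⁻²·A⁻¹] / [s] = kg·m²·s⁻³·A⁻¹
All reduce to kg·m²·s⁻³·A⁻¹ except (c), which is kg·m²·s⁻²·A⁻¹.

(c)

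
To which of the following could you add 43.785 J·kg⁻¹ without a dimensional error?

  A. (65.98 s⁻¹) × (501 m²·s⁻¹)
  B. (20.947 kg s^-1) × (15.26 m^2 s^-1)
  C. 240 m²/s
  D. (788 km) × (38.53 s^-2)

A.

Reference: J·kg⁻¹ = N·m·kg⁻¹ = m²·s⁻².
Each option:
  A. [s⁻¹] · [m²·s⁻¹] = m²·s⁻²  ← same
  B. [kg·s⁻¹] · [m²·s⁻¹] = kg·m²·s⁻²
  C. m²·s⁻¹
  D. [m] · [s⁻²] = m·s⁻²
Only A. matches m²·s⁻².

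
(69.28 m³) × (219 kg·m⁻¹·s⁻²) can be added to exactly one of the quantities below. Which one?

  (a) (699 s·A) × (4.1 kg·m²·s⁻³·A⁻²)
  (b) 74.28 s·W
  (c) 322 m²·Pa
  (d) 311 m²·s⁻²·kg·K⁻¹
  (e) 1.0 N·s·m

(b)

Reference: [m³] · [kg·m⁻¹·s⁻²] = kg·m²·s⁻².
Each option:
  (a) [s·A] · [kg·m²·s⁻³·A⁻²] = kg·m²·s⁻²·A⁻¹
  (b) W·s = J·s⁻¹·s = kg·m²·s⁻²  ← same
  (c) Pa·m² = N·m⁻²·m² = kg·m·s⁻²
  (d) kg·m²·s⁻²·K⁻¹
  (e) N·m·s = kg·m·s⁻²·m·s = kg·m²·s⁻¹
Only (b) matches kg·m²·s⁻².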